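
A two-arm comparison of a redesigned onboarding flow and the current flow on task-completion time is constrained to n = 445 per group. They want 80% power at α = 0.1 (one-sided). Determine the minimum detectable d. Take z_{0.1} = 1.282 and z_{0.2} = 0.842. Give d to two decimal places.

d_min ≈ 0.14

For two independent groups of n = 445 each: d_min = (z_{α} + z_β)·√(2/n).
z-sum = 1.282 + 0.842 = 2.124.
d_min = 2.124 × √(2/445) = 2.124 × 0.0670 = 0.142.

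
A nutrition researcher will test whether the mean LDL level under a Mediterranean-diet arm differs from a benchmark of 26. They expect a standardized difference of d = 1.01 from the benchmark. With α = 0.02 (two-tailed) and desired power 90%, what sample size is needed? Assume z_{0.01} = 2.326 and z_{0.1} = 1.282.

For a one-sample test: n = ((z_{α/2} + z_β) / d)².
z_{α/2} + z_β = 2.326 + 1.282 = 3.608.
n = (3.608 / 1.01)² = 3.572² = 12.76.
Round up.

n = 13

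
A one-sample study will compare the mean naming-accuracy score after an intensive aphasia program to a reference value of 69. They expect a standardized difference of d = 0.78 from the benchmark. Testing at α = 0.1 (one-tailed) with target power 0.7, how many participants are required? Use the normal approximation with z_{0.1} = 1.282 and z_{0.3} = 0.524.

n = 6

For a one-sample test: n = ((z_{α} + z_β) / d)².
z_{α} + z_β = 1.282 + 0.524 = 1.806.
n = (1.806 / 0.78)² = 2.315² = 5.36.
Round up.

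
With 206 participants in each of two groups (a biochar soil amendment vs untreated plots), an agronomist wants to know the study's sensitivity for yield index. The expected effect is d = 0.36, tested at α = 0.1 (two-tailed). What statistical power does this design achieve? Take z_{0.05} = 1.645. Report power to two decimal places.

For two equal groups, power = Φ(d·√(n/2) − z_{α/2}).
d·√(n/2) = 0.36 × √(206/2) = 0.36 × 10.149 = 3.654.
z_β = 3.654 − 1.645 = 2.009.
Power = Φ(2.009) = 0.978.

power ≈ 0.98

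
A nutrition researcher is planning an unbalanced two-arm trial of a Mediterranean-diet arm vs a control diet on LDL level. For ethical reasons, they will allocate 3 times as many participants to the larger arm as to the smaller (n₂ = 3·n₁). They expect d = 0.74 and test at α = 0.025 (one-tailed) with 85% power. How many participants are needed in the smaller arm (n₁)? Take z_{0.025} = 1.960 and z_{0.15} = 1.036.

n₁ = 22

With allocation ratio k = n₂/n₁ = 3, Var(x̄₁−x̄₂) = σ²(1/n₁ + 1/(k·n₁)) = σ²·(k+1)/(k·n₁).
So n₁ = (1 + 1/k)·((z_{α} + z_β)/d)² = 1.333 × (2.996/0.74)².
n₁ = 1.333 × 16.39 = 21.9.
Round up: n₁ = 22, giving n₂ = 3 × 22 = 66.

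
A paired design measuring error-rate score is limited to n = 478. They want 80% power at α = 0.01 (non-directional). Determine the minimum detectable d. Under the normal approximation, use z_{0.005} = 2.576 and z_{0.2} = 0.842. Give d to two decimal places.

For a single sample (or paired design) of n = 478: d_min = (z_{α/2} + z_β)/√n.
z-sum = 2.576 + 0.842 = 3.418.
d_min = 3.418 / √478 = 3.418 / 21.863 = 0.156.

d_min ≈ 0.16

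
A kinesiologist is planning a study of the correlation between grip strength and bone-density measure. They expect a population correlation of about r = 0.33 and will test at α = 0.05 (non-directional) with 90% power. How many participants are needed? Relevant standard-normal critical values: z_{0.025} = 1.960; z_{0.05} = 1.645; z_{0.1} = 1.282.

n = 93

Fisher's z: C = ½·ln((1+r)/(1−r)) = ½·ln(1.9851) = 0.3428.
n = ((z_{α/2} + z_β)/C)² + 3.
(1.960 + 1.282) / 0.3428 = 3.242 / 0.3428 = 9.457.
n = 9.457² + 3 = 89.44 + 3 = 92.4.
Round up.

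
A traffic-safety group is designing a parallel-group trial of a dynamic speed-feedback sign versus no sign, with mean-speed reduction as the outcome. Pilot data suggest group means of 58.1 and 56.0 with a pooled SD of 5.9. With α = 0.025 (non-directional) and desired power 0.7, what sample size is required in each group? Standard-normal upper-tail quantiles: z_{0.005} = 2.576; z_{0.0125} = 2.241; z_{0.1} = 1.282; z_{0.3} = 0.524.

n = 121 per group

Cohen's d = |M₁ − M₂| / SD_pooled = |58.1 − 56.0| / 5.9 = 2.1 / 5.9 = 0.356.
For two independent groups with equal n: n = 2·((z_{α/2} + z_β) / d)².
z_{α/2} + z_β = 2.241 + 0.524 = 2.765.
n = 2 × (2.765 / 0.356)² = 2 × 7.767² = 2 × 60.32 = 120.6.
Round up to the next whole participant.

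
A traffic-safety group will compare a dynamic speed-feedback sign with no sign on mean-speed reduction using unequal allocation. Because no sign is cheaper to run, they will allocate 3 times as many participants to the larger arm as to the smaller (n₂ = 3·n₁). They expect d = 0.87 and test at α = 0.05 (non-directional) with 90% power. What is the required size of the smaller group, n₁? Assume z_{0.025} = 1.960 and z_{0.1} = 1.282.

With allocation ratio k = n₂/n₁ = 3, Var(x̄₁−x̄₂) = σ²(1/n₁ + 1/(k·n₁)) = σ²·(k+1)/(k·n₁).
So n₁ = (1 + 1/k)·((z_{α/2} + z_β)/d)² = 1.333 × (3.242/0.87)².
n₁ = 1.333 × 13.89 = 18.5.
Round up: n₁ = 19, giving n₂ = 3 × 19 = 57.

n₁ = 19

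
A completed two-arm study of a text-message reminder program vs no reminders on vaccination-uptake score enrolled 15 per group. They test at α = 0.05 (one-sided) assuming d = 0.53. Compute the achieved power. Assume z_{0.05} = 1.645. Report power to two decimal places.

power ≈ 0.42

For two equal groups, power = Φ(d·√(n/2) − z_{α}).
d·√(n/2) = 0.53 × √(15/2) = 0.53 × 2.739 = 1.451.
z_β = 1.451 − 1.645 = -0.194.
Power = Φ(-0.194) = 0.423.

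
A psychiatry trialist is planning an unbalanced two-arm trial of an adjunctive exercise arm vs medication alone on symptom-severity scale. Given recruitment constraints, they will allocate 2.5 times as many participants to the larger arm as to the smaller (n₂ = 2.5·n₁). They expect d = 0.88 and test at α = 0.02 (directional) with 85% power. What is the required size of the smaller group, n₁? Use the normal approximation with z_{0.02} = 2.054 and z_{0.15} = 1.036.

With allocation ratio k = n₂/n₁ = 2.5, Var(x̄₁−x̄₂) = σ²(1/n₁ + 1/(k·n₁)) = σ²·(k+1)/(k·n₁).
So n₁ = (1 + 1/k)·((z_{α} + z_β)/d)² = 1.400 × (3.090/0.88)².
n₁ = 1.400 × 12.33 = 17.3.
Round up: n₁ = 18, giving n₂ = 2.5 × 18 = 45.

n₁ = 18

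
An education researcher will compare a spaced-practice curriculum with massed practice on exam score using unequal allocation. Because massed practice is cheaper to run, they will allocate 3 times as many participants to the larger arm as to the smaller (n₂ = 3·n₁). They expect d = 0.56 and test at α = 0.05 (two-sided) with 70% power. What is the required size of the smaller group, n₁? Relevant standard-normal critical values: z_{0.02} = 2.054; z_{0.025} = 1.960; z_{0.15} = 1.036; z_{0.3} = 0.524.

With allocation ratio k = n₂/n₁ = 3, Var(x̄₁−x̄₂) = σ²(1/n₁ + 1/(k·n₁)) = σ²·(k+1)/(k·n₁).
So n₁ = (1 + 1/k)·((z_{α/2} + z_β)/d)² = 1.333 × (2.484/0.56)².
n₁ = 1.333 × 19.68 = 26.2.
Round up: n₁ = 27, giving n₂ = 3 × 27 = 81.

n₁ = 27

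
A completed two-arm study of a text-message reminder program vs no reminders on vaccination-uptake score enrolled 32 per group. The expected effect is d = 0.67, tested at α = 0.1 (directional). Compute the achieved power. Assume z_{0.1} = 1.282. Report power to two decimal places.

power ≈ 0.92

For two equal groups, power = Φ(d·√(n/2) − z_{α}).
d·√(n/2) = 0.67 × √(32/2) = 0.67 × 4.000 = 2.680.
z_β = 2.680 − 1.282 = 1.398.
Power = Φ(1.398) = 0.919.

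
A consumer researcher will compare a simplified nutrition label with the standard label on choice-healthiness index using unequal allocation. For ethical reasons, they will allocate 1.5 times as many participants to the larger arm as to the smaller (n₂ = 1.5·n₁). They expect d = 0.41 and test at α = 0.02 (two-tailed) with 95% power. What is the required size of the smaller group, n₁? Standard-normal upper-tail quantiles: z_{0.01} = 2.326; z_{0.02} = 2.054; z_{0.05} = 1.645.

n₁ = 157

With allocation ratio k = n₂/n₁ = 1.5, Var(x̄₁−x̄₂) = σ²(1/n₁ + 1/(k·n₁)) = σ²·(k+1)/(k·n₁).
So n₁ = (1 + 1/k)·((z_{α/2} + z_β)/d)² = 1.667 × (3.971/0.41)².
n₁ = 1.667 × 93.81 = 156.3.
Round up: n₁ = 157, giving n₂ = ⌈1.5 × 157⌉ = ⌈235.5⌉ = 236.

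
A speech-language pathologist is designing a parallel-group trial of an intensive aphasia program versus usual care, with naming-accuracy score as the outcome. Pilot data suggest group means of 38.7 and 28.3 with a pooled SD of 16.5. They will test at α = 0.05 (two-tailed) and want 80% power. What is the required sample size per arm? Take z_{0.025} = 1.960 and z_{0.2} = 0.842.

Cohen's d = |M₁ − M₂| / SD_pooled = |38.7 − 28.3| / 16.5 = 10.4 / 16.5 = 0.630.
For two independent groups with equal n: n = 2·((z_{α/2} + z_β) / d)².
z_{α/2} + z_β = 1.960 + 0.842 = 2.802.
n = 2 × (2.802 / 0.630)² = 2 × 4.448² = 2 × 19.78 = 39.6.
Round up to the next whole participant.

n = 40 per group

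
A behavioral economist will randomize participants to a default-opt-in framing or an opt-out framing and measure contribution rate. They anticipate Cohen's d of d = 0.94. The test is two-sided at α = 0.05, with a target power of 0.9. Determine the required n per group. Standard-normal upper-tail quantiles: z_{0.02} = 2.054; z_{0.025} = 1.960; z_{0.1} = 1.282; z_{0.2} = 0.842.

n = 24 per group

For two independent groups with equal n: n = 2·((z_{α/2} + z_β) / d)².
z_{α/2} + z_β = 1.960 + 1.282 = 3.242.
n = 2 × (3.242 / 0.94)² = 2 × 3.449² = 2 × 11.90 = 23.8.
Round up to the next whole participant.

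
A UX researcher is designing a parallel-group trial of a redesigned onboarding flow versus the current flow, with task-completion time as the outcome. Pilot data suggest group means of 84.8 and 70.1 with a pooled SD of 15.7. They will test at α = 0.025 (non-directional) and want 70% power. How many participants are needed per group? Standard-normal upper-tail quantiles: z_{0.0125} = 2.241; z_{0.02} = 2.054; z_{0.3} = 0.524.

n = 18 per group

Cohen's d = |M₁ − M₂| / SD_pooled = |84.8 − 70.1| / 15.7 = 14.7 / 15.7 = 0.936.
For two independent groups with equal n: n = 2·((z_{α/2} + z_β) / d)².
z_{α/2} + z_β = 2.241 + 0.524 = 2.765.
n = 2 × (2.765 / 0.936)² = 2 × 2.954² = 2 × 8.73 = 17.5.
Round up to the next whole participant.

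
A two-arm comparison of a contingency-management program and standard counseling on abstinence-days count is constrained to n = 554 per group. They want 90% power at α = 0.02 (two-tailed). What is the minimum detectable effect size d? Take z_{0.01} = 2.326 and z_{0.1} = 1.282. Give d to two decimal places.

For two independent groups of n = 554 each: d_min = (z_{α/2} + z_β)·√(2/n).
z-sum = 2.326 + 1.282 = 3.608.
d_min = 3.608 × √(2/554) = 3.608 × 0.0601 = 0.217.

d_min ≈ 0.22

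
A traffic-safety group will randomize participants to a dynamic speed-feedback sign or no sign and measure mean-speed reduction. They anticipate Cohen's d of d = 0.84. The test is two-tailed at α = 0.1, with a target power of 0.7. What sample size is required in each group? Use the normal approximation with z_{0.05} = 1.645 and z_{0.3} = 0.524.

For two independent groups with equal n: n = 2·((z_{α/2} + z_β) / d)².
z_{α/2} + z_β = 1.645 + 0.524 = 2.169.
n = 2 × (2.169 / 0.84)² = 2 × 2.582² = 2 × 6.67 = 13.3.
Round up to the next whole participant.

n = 14 per group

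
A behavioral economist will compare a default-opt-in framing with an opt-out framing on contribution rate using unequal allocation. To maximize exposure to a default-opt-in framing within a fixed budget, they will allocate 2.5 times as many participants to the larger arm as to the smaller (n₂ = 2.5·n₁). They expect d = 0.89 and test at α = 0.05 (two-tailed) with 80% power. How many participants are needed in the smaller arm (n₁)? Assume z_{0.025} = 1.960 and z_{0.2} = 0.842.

With allocation ratio k = n₂/n₁ = 2.5, Var(x̄₁−x̄₂) = σ²(1/n₁ + 1/(k·n₁)) = σ²·(k+1)/(k·n₁).
So n₁ = (1 + 1/k)·((z_{α/2} + z_β)/d)² = 1.400 × (2.802/0.89)².
n₁ = 1.400 × 9.91 = 13.9.
Round up: n₁ = 14, giving n₂ = 2.5 × 14 = 35.

n₁ = 14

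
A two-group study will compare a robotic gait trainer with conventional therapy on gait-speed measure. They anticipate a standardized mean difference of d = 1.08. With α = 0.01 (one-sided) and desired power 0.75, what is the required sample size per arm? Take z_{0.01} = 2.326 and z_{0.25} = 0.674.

For two independent groups with equal n: n = 2·((z_{α} + z_β) / d)².
z_{α} + z_β = 2.326 + 0.674 = 3.000.
n = 2 × (3.000 / 1.08)² = 2 × 2.778² = 2 × 7.72 = 15.4.
Round up to the next whole participant.

n = 16 per group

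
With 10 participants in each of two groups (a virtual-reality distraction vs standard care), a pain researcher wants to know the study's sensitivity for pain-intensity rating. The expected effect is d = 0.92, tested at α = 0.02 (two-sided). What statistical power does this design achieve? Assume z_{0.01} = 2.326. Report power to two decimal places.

power ≈ 0.39

For two equal groups, power = Φ(d·√(n/2) − z_{α/2}).
d·√(n/2) = 0.92 × √(10/2) = 0.92 × 2.236 = 2.057.
z_β = 2.057 − 2.326 = -0.269.
Power = Φ(-0.269) = 0.394.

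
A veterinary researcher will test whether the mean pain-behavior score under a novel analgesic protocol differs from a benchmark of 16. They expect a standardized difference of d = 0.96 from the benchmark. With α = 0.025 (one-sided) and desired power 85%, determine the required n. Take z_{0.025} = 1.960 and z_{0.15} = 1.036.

n = 10

For a one-sample test: n = ((z_{α} + z_β) / d)².
z_{α} + z_β = 1.960 + 1.036 = 2.996.
n = (2.996 / 0.96)² = 3.121² = 9.74.
Round up.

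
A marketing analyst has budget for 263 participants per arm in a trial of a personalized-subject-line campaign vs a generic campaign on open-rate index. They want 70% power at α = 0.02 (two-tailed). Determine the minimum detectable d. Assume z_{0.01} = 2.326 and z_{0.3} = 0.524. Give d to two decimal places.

d_min ≈ 0.25

For two independent groups of n = 263 each: d_min = (z_{α/2} + z_β)·√(2/n).
z-sum = 2.326 + 0.524 = 2.850.
d_min = 2.850 × √(2/263) = 2.850 × 0.0872 = 0.249.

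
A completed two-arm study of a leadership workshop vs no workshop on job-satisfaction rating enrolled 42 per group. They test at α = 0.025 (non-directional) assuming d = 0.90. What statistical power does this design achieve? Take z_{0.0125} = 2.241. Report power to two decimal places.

For two equal groups, power = Φ(d·√(n/2) − z_{α/2}).
d·√(n/2) = 0.90 × √(42/2) = 0.90 × 4.583 = 4.124.
z_β = 4.124 − 2.241 = 1.883.
Power = Φ(1.883) = 0.970.

power ≈ 0.97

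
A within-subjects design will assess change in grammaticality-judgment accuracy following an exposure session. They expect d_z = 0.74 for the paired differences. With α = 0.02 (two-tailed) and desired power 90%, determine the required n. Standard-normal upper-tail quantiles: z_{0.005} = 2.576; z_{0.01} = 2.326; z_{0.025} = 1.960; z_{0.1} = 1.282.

n = 24 pairs

For a paired (one-sample on differences) test: n = ((z_{α/2} + z_β) / d)².
z_{α/2} + z_β = 2.326 + 1.282 = 3.608.
n = (3.608 / 0.74)² = 4.876² = 23.77.
Round up.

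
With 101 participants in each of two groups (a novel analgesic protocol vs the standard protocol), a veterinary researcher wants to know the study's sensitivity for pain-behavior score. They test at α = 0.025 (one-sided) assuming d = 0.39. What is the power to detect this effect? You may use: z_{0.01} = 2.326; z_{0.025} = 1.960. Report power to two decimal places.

power ≈ 0.79

For two equal groups, power = Φ(d·√(n/2) − z_{α}).
d·√(n/2) = 0.39 × √(101/2) = 0.39 × 7.106 = 2.771.
z_β = 2.771 − 1.960 = 0.811.
Power = Φ(0.811) = 0.791.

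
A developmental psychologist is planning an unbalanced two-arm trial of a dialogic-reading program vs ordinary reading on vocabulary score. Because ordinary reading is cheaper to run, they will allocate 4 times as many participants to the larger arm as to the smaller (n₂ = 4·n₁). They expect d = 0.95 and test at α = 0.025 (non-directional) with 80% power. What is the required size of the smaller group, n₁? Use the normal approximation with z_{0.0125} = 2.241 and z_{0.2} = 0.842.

n₁ = 14

With allocation ratio k = n₂/n₁ = 4, Var(x̄₁−x̄₂) = σ²(1/n₁ + 1/(k·n₁)) = σ²·(k+1)/(k·n₁).
So n₁ = (1 + 1/k)·((z_{α/2} + z_β)/d)² = 1.250 × (3.083/0.95)².
n₁ = 1.250 × 10.53 = 13.2.
Round up: n₁ = 14, giving n₂ = 4 × 14 = 56.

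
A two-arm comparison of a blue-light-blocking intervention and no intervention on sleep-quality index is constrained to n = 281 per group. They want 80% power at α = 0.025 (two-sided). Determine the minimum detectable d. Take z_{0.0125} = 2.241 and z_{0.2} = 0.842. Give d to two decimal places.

For two independent groups of n = 281 each: d_min = (z_{α/2} + z_β)·√(2/n).
z-sum = 2.241 + 0.842 = 3.083.
d_min = 3.083 × √(2/281) = 3.083 × 0.0844 = 0.260.

d_min ≈ 0.26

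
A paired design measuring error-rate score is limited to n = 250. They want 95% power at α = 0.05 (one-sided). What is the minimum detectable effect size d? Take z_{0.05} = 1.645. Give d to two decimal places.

For a single sample (or paired design) of n = 250: d_min = (z_{α} + z_β)/√n.
z-sum = 1.645 + 1.645 = 3.290.
d_min = 3.290 / √250 = 3.290 / 15.811 = 0.208.

d_min ≈ 0.21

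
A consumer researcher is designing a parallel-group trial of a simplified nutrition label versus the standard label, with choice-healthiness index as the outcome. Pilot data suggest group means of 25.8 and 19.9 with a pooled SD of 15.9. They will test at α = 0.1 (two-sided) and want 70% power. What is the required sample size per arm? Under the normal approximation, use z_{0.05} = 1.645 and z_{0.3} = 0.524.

Cohen's d = |M₁ − M₂| / SD_pooled = |25.8 − 19.9| / 15.9 = 5.9 / 15.9 = 0.371.
For two independent groups with equal n: n = 2·((z_{α/2} + z_β) / d)².
z_{α/2} + z_β = 1.645 + 0.524 = 2.169.
n = 2 × (2.169 / 0.371)² = 2 × 5.846² = 2 × 34.18 = 68.4.
Round up to the next whole participant.

n = 69 per group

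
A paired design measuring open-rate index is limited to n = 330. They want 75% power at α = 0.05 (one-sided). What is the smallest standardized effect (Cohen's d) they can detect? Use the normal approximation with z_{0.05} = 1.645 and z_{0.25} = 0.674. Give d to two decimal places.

d_min ≈ 0.13

For a single sample (or paired design) of n = 330: d_min = (z_{α} + z_β)/√n.
z-sum = 1.645 + 0.674 = 2.319.
d_min = 2.319 / √330 = 2.319 / 18.166 = 0.128.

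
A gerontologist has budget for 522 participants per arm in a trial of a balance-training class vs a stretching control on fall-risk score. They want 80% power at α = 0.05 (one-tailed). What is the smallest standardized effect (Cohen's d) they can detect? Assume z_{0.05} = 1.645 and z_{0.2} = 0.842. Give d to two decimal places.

d_min ≈ 0.15

For two independent groups of n = 522 each: d_min = (z_{α} + z_β)·√(2/n).
z-sum = 1.645 + 0.842 = 2.487.
d_min = 2.487 × √(2/522) = 2.487 × 0.0619 = 0.154.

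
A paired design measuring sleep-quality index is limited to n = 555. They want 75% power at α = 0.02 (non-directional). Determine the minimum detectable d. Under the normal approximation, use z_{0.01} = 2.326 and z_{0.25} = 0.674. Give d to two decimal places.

d_min ≈ 0.13

For a single sample (or paired design) of n = 555: d_min = (z_{α/2} + z_β)/√n.
z-sum = 2.326 + 0.674 = 3.000.
d_min = 3.000 / √555 = 3.000 / 23.558 = 0.127.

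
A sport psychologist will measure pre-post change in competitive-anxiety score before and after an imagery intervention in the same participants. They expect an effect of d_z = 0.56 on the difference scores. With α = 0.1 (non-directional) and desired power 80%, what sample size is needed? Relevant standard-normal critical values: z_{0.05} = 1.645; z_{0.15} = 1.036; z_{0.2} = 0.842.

n = 20 pairs

For a paired (one-sample on differences) test: n = ((z_{α/2} + z_β) / d)².
z_{α/2} + z_β = 1.645 + 0.842 = 2.487.
n = (2.487 / 0.56)² = 4.441² = 19.72.
Round up.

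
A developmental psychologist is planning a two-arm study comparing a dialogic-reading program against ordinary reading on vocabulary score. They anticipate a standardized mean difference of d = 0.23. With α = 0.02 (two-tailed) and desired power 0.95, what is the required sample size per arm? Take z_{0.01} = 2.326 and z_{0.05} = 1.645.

n = 597 per group

For two independent groups with equal n: n = 2·((z_{α/2} + z_β) / d)².
z_{α/2} + z_β = 2.326 + 1.645 = 3.971.
n = 2 × (3.971 / 0.23)² = 2 × 17.265² = 2 × 298.09 = 596.2.
Round up to the next whole participant.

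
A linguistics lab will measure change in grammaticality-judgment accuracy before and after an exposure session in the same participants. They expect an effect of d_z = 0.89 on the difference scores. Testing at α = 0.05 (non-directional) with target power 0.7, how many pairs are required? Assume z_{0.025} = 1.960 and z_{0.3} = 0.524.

n = 8 pairs

For a paired (one-sample on differences) test: n = ((z_{α/2} + z_β) / d)².
z_{α/2} + z_β = 1.960 + 0.524 = 2.484.
n = (2.484 / 0.89)² = 2.791² = 7.79.
Round up.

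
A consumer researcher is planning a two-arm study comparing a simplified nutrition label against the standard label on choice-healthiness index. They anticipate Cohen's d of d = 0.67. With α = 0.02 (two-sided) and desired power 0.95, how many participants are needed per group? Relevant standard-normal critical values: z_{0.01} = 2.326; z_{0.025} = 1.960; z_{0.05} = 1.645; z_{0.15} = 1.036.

For two independent groups with equal n: n = 2·((z_{α/2} + z_β) / d)².
z_{α/2} + z_β = 2.326 + 1.645 = 3.971.
n = 2 × (3.971 / 0.67)² = 2 × 5.927² = 2 × 35.13 = 70.3.
Round up to the next whole participant.

n = 71 per group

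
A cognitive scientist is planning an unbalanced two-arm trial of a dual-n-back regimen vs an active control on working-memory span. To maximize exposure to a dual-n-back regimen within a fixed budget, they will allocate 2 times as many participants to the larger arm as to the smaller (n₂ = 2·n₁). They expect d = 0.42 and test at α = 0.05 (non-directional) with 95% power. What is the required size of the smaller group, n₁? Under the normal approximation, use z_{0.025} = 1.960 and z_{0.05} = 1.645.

n₁ = 111

With allocation ratio k = n₂/n₁ = 2, Var(x̄₁−x̄₂) = σ²(1/n₁ + 1/(k·n₁)) = σ²·(k+1)/(k·n₁).
So n₁ = (1 + 1/k)·((z_{α/2} + z_β)/d)² = 1.500 × (3.605/0.42)².
n₁ = 1.500 × 73.67 = 110.5.
Round up: n₁ = 111, giving n₂ = 2 × 111 = 222.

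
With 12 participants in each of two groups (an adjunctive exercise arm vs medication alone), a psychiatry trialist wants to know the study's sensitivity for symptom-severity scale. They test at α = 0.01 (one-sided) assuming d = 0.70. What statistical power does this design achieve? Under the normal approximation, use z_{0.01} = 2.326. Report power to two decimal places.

For two equal groups, power = Φ(d·√(n/2) − z_{α}).
d·√(n/2) = 0.70 × √(12/2) = 0.70 × 2.449 = 1.715.
z_β = 1.715 − 2.326 = -0.611.
Power = Φ(-0.611) = 0.270.

power ≈ 0.27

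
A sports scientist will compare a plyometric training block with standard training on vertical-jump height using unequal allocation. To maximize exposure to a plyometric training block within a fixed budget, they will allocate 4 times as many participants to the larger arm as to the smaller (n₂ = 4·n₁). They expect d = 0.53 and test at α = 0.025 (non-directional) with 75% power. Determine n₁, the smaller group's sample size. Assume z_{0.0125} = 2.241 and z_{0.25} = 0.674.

n₁ = 38

With allocation ratio k = n₂/n₁ = 4, Var(x̄₁−x̄₂) = σ²(1/n₁ + 1/(k·n₁)) = σ²·(k+1)/(k·n₁).
So n₁ = (1 + 1/k)·((z_{α/2} + z_β)/d)² = 1.250 × (2.915/0.53)².
n₁ = 1.250 × 30.25 = 37.8.
Round up: n₁ = 38, giving n₂ = 4 × 38 = 152.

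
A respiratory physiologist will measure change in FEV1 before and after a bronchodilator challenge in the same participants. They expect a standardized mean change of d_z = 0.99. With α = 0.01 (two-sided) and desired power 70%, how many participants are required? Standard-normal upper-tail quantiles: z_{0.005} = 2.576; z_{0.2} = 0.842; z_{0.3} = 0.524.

n = 10 pairs

For a paired (one-sample on differences) test: n = ((z_{α/2} + z_β) / d)².
z_{α/2} + z_β = 2.576 + 0.524 = 3.100.
n = (3.100 / 0.99)² = 3.131² = 9.81.
Round up.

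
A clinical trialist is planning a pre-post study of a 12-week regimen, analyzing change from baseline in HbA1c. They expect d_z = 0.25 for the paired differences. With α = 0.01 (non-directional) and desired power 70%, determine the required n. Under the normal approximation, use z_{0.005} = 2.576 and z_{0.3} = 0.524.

n = 154 pairs

For a paired (one-sample on differences) test: n = ((z_{α/2} + z_β) / d)².
z_{α/2} + z_β = 2.576 + 0.524 = 3.100.
n = (3.100 / 0.25)² = 12.400² = 153.76.
Round up.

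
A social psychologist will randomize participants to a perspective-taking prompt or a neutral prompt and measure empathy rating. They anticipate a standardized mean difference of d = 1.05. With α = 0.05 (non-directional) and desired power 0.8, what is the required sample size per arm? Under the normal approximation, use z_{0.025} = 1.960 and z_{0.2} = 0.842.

For two independent groups with equal n: n = 2·((z_{α/2} + z_β) / d)².
z_{α/2} + z_β = 1.960 + 0.842 = 2.802.
n = 2 × (2.802 / 1.05)² = 2 × 2.669² = 2 × 7.12 = 14.2.
Round up to the next whole participant.

n = 15 per group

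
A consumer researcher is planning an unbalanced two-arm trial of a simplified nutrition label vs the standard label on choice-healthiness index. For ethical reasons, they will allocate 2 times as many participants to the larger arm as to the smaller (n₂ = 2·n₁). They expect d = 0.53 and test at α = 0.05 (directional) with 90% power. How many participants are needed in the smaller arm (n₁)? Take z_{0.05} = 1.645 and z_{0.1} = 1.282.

n₁ = 46

With allocation ratio k = n₂/n₁ = 2, Var(x̄₁−x̄₂) = σ²(1/n₁ + 1/(k·n₁)) = σ²·(k+1)/(k·n₁).
So n₁ = (1 + 1/k)·((z_{α} + z_β)/d)² = 1.500 × (2.927/0.53)².
n₁ = 1.500 × 30.50 = 45.7.
Round up: n₁ = 46, giving n₂ = 2 × 46 = 92.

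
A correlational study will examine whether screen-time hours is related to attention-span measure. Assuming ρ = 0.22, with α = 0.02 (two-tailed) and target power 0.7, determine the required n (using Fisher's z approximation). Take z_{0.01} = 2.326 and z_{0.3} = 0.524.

Fisher's z: C = ½·ln((1+r)/(1−r)) = ½·ln(1.5641) = 0.2237.
n = ((z_{α/2} + z_β)/C)² + 3.
(2.326 + 0.524) / 0.2237 = 2.850 / 0.2237 = 12.740.
n = 12.740² + 3 = 162.31 + 3 = 165.3.
Round up.

n = 166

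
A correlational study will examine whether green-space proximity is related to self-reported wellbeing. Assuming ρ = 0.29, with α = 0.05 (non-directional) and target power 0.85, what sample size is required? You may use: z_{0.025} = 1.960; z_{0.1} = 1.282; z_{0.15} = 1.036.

n = 104

Fisher's z: C = ½·ln((1+r)/(1−r)) = ½·ln(1.8169) = 0.2986.
n = ((z_{α/2} + z_β)/C)² + 3.
(1.960 + 1.036) / 0.2986 = 2.996 / 0.2986 = 10.033.
n = 10.033² + 3 = 100.67 + 3 = 103.7.
Round up.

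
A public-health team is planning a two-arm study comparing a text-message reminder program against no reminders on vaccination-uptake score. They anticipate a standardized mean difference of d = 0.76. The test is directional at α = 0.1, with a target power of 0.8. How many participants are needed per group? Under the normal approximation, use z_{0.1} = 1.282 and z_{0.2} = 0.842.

For two independent groups with equal n: n = 2·((z_{α} + z_β) / d)².
z_{α} + z_β = 1.282 + 0.842 = 2.124.
n = 2 × (2.124 / 0.76)² = 2 × 2.795² = 2 × 7.81 = 15.6.
Round up to the next whole participant.

n = 16 per group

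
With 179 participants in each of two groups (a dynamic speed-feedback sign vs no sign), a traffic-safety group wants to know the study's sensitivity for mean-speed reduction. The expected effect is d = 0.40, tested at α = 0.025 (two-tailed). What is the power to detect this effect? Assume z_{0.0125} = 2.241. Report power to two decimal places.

For two equal groups, power = Φ(d·√(n/2) − z_{α/2}).
d·√(n/2) = 0.40 × √(179/2) = 0.40 × 9.460 = 3.784.
z_β = 3.784 − 2.241 = 1.543.
Power = Φ(1.543) = 0.939.

power ≈ 0.94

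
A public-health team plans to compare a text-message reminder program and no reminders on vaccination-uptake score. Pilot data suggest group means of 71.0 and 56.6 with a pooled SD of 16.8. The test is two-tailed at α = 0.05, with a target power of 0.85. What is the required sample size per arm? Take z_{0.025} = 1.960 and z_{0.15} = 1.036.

Cohen's d = |M₁ − M₂| / SD_pooled = |71.0 − 56.6| / 16.8 = 14.4 / 16.8 = 0.857.
For two independent groups with equal n: n = 2·((z_{α/2} + z_β) / d)².
z_{α/2} + z_β = 1.960 + 1.036 = 2.996.
n = 2 × (2.996 / 0.857)² = 2 × 3.496² = 2 × 12.22 = 24.4.
Round up to the next whole participant.

n = 25 per group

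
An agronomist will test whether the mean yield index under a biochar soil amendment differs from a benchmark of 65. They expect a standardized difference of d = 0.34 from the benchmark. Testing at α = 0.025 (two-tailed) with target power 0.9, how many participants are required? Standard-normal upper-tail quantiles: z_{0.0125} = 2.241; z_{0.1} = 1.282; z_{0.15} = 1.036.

n = 108

For a one-sample test: n = ((z_{α/2} + z_β) / d)².
z_{α/2} + z_β = 2.241 + 1.282 = 3.523.
n = (3.523 / 0.34)² = 10.362² = 107.37.
Round up.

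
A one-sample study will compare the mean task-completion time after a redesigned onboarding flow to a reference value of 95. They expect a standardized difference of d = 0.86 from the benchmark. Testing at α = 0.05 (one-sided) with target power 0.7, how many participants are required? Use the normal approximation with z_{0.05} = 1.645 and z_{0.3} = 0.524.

For a one-sample test: n = ((z_{α} + z_β) / d)².
z_{α} + z_β = 1.645 + 0.524 = 2.169.
n = (2.169 / 0.86)² = 2.522² = 6.36.
Round up.

n = 7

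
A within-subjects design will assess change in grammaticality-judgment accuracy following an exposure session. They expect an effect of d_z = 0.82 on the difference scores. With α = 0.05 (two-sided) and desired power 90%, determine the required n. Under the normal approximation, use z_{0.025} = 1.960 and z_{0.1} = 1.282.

For a paired (one-sample on differences) test: n = ((z_{α/2} + z_β) / d)².
z_{α/2} + z_β = 1.960 + 1.282 = 3.242.
n = (3.242 / 0.82)² = 3.954² = 15.63.
Round up.

n = 16 pairs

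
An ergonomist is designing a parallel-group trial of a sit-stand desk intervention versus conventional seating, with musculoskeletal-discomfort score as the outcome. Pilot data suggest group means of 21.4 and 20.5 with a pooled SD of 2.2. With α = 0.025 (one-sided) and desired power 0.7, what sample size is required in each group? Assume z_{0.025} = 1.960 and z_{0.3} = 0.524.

n = 74 per group

Cohen's d = |M₁ − M₂| / SD_pooled = |21.4 − 20.5| / 2.2 = 0.9 / 2.2 = 0.409.
For two independent groups with equal n: n = 2·((z_{α} + z_β) / d)².
z_{α} + z_β = 1.960 + 0.524 = 2.484.
n = 2 × (2.484 / 0.409)² = 2 × 6.073² = 2 × 36.89 = 73.8.
Round up to the next whole participant.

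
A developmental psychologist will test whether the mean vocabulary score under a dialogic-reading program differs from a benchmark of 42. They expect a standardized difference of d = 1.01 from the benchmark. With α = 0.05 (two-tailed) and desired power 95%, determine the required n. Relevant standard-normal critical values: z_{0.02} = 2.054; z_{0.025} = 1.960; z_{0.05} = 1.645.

n = 13

For a one-sample test: n = ((z_{α/2} + z_β) / d)².
z_{α/2} + z_β = 1.960 + 1.645 = 3.605.
n = (3.605 / 1.01)² = 3.569² = 12.74.
Round up.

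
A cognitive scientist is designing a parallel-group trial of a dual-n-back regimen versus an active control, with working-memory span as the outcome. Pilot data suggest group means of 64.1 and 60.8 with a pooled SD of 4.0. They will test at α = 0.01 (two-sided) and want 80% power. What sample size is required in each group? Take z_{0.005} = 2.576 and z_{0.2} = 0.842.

Cohen's d = |M₁ − M₂| / SD_pooled = |64.1 − 60.8| / 4.0 = 3.3 / 4.0 = 0.825.
For two independent groups with equal n: n = 2·((z_{α/2} + z_β) / d)².
z_{α/2} + z_β = 2.576 + 0.842 = 3.418.
n = 2 × (3.418 / 0.825)² = 2 × 4.143² = 2 × 17.16 = 34.3.
Round up to the next whole participant.

n = 35 per group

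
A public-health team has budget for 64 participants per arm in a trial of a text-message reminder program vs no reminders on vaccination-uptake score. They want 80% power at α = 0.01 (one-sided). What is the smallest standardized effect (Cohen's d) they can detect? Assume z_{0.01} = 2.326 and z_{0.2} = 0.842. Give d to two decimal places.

For two independent groups of n = 64 each: d_min = (z_{α} + z_β)·√(2/n).
z-sum = 2.326 + 0.842 = 3.168.
d_min = 3.168 × √(2/64) = 3.168 × 0.1768 = 0.560.

d_min ≈ 0.56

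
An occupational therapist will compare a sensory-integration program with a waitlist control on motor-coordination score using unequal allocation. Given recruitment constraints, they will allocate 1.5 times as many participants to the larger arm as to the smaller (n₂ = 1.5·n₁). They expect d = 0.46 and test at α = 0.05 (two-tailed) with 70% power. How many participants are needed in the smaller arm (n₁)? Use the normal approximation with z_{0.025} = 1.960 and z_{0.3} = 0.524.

n₁ = 49

With allocation ratio k = n₂/n₁ = 1.5, Var(x̄₁−x̄₂) = σ²(1/n₁ + 1/(k·n₁)) = σ²·(k+1)/(k·n₁).
So n₁ = (1 + 1/k)·((z_{α/2} + z_β)/d)² = 1.667 × (2.484/0.46)².
n₁ = 1.667 × 29.16 = 48.6.
Round up: n₁ = 49, giving n₂ = ⌈1.5 × 49⌉ = ⌈73.5⌉ = 74.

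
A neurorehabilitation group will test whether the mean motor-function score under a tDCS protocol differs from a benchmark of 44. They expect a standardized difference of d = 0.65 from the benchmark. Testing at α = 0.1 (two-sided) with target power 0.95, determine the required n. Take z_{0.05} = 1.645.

n = 26

For a one-sample test: n = ((z_{α/2} + z_β) / d)².
z_{α/2} + z_β = 1.645 + 1.645 = 3.290.
n = (3.290 / 0.65)² = 5.062² = 25.62.
Round up.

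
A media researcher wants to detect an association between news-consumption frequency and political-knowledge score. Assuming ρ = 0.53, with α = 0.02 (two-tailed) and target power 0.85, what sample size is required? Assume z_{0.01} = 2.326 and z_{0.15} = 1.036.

Fisher's z: C = ½·ln((1+r)/(1−r)) = ½·ln(3.2553) = 0.5901.
n = ((z_{α/2} + z_β)/C)² + 3.
(2.326 + 1.036) / 0.5901 = 3.362 / 0.5901 = 5.697.
n = 5.697² + 3 = 32.46 + 3 = 35.5.
Round up.

n = 36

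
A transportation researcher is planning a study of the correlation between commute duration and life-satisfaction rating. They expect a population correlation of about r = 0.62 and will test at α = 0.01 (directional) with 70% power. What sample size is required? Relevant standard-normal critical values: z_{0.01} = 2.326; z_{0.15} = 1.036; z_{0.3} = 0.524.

n = 19

Fisher's z: C = ½·ln((1+r)/(1−r)) = ½·ln(4.2632) = 0.7250.
n = ((z_{α} + z_β)/C)² + 3.
(2.326 + 0.524) / 0.7250 = 2.850 / 0.7250 = 3.931.
n = 3.931² + 3 = 15.45 + 3 = 18.5.
Round up.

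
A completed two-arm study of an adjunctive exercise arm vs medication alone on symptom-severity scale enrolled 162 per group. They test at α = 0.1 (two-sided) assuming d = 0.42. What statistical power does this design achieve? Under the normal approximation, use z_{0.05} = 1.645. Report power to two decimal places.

power ≈ 0.98

For two equal groups, power = Φ(d·√(n/2) − z_{α/2}).
d·√(n/2) = 0.42 × √(162/2) = 0.42 × 9.000 = 3.780.
z_β = 3.780 − 1.645 = 2.135.
Power = Φ(2.135) = 0.984.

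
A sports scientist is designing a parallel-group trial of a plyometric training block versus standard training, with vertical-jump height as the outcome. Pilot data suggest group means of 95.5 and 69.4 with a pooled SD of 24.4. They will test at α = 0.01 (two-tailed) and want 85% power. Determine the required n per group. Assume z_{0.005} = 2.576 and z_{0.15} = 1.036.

Cohen's d = |M₁ − M₂| / SD_pooled = |95.5 − 69.4| / 24.4 = 26.1 / 24.4 = 1.070.
For two independent groups with equal n: n = 2·((z_{α/2} + z_β) / d)².
z_{α/2} + z_β = 2.576 + 1.036 = 3.612.
n = 2 × (3.612 / 1.070)² = 2 × 3.376² = 2 × 11.40 = 22.8.
Round up to the next whole participant.

n = 23 per group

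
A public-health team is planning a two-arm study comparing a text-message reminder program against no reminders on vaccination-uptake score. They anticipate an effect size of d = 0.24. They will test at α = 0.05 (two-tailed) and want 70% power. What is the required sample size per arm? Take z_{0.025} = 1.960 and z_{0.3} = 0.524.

For two independent groups with equal n: n = 2·((z_{α/2} + z_β) / d)².
z_{α/2} + z_β = 1.960 + 0.524 = 2.484.
n = 2 × (2.484 / 0.24)² = 2 × 10.350² = 2 × 107.12 = 214.2.
Round up to the next whole participant.

n = 215 per group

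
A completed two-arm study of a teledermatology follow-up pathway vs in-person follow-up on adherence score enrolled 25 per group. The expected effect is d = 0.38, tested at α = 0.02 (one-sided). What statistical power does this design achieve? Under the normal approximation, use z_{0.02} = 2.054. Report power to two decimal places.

power ≈ 0.24

For two equal groups, power = Φ(d·√(n/2) − z_{α}).
d·√(n/2) = 0.38 × √(25/2) = 0.38 × 3.536 = 1.344.
z_β = 1.344 − 2.054 = -0.710.
Power = Φ(-0.710) = 0.239.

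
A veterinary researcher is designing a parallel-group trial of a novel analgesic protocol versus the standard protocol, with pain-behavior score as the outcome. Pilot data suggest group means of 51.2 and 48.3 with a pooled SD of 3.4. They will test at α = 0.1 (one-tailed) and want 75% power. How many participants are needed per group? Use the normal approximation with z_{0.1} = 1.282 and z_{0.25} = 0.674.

n = 11 per group

Cohen's d = |M₁ − M₂| / SD_pooled = |51.2 − 48.3| / 3.4 = 2.9 / 3.4 = 0.853.
For two independent groups with equal n: n = 2·((z_{α} + z_β) / d)².
z_{α} + z_β = 1.282 + 0.674 = 1.956.
n = 2 × (1.956 / 0.853)² = 2 × 2.293² = 2 × 5.26 = 10.5.
Round up to the next whole participant.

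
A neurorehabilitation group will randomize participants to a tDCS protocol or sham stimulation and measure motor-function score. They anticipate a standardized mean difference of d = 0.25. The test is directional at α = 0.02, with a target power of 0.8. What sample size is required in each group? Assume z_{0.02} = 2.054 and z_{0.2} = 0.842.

For two independent groups with equal n: n = 2·((z_{α} + z_β) / d)².
z_{α} + z_β = 2.054 + 0.842 = 2.896.
n = 2 × (2.896 / 0.25)² = 2 × 11.584² = 2 × 134.19 = 268.4.
Round up to the next whole participant.

n = 269 per group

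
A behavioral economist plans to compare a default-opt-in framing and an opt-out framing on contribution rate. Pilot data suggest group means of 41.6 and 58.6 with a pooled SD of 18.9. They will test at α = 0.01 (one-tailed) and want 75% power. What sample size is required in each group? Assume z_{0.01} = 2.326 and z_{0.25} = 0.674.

Cohen's d = |M₁ − M₂| / SD_pooled = |41.6 − 58.6| / 18.9 = 17.0 / 18.9 = 0.899.
For two independent groups with equal n: n = 2·((z_{α} + z_β) / d)².
z_{α} + z_β = 2.326 + 0.674 = 3.000.
n = 2 × (3.000 / 0.899)² = 2 × 3.337² = 2 × 11.14 = 22.3.
Round up to the next whole participant.

n = 23 per group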